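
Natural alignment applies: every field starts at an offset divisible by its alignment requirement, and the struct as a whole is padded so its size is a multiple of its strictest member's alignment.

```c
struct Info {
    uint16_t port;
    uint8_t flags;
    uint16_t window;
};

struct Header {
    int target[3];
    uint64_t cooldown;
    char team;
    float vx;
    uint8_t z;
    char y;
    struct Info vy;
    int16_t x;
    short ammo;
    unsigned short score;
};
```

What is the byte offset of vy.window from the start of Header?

Info: @0: port [2B, align 2] → 2; @2: flags [1B, align 1] → 3; +1 pad (align 2); @4: window [2B, align 2] → 6; size 6, align 2
@0: target [12B, align 4] → 12
+4 pad (align 8)
@16: cooldown [8B, align 8] → 24
@24: team [1B, align 1] → 25
+3 pad (align 4)
@28: vx [4B, align 4] → 32
@32: z [1B, align 1] → 33
@33: y [1B, align 1] → 34
@34: vy [6B, align 2] → 40
within Info: window at 4
34 + 4 = 38

38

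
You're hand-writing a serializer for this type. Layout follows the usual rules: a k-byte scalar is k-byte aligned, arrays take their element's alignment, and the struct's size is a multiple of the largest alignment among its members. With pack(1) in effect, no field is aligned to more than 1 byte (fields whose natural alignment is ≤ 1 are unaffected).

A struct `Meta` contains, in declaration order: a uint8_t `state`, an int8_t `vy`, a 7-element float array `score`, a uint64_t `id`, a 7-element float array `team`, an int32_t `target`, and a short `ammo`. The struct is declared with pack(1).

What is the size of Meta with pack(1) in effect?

0..1  state  (1B, 1-aligned)
1..2  vy  (1B, 1-aligned)
2..30  score  (28B, 1-aligned)
30..38  id  (8B, 1-aligned)
38..66  team  (28B, 1-aligned)
66..70  target  (4B, 1-aligned)
70..72  ammo  (2B, 1-aligned)
sizeof = 72, alignof = 1

72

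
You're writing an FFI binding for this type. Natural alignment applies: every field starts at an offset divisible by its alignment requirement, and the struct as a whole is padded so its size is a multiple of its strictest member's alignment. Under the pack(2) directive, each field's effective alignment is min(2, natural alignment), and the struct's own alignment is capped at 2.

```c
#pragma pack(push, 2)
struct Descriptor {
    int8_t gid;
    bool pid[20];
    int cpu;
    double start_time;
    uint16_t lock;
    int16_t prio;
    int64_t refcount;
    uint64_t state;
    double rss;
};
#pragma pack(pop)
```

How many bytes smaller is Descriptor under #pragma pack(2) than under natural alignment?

natural layout:
  @0: gid [1B, align 1] → 1
  @1: pid [20B, align 1] → 21
  +3 pad (align 4)
  @24: cpu [4B, align 4] → 28
  +4 pad (align 8)
  @32: start_time [8B, align 8] → 40
  @40: lock [2B, align 2] → 42
  @42: prio [2B, align 2] → 44
  +4 pad (align 8)
  @48: refcount [8B, align 8] → 56
  @56: state [8B, align 8] → 64
  @64: rss [8B, align 8] → 72
  size 72, align 8
packed(2) layout:
  @0: gid [1B, align 1] → 1
  @1: pid [20B, align 1] → 21
  +1 pad (align 2)
  @22: cpu [4B, align 2] → 26
  @26: start_time [8B, align 2] → 34
  @34: lock [2B, align 2] → 36
  @36: prio [2B, align 2] → 38
  @38: refcount [8B, align 2] → 46
  @46: state [8B, align 2] → 54
  @54: rss [8B, align 2] → 62
  size 62, align 2
72 − 62 = 10

10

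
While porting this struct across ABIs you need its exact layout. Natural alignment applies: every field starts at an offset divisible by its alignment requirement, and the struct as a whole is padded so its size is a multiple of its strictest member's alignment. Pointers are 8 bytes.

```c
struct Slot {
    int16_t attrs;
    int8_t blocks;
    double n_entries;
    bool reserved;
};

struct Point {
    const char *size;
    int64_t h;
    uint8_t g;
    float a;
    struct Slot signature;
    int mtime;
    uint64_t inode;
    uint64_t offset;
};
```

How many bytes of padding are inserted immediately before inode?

Slot: 0..2  attrs  (2B, 2-aligned); 2..3  blocks  (1B, 1-aligned); 3..8  -- padding (5B); 8..16  n_entries  (8B, 8-aligned); 16..17  reserved  (1B, 1-aligned); 17..24  -- tail padding (7B); sizeof = 24, alignof = 8
0..8  size  (8B, 8-aligned)
8..16  h  (8B, 8-aligned)
16..17  g  (1B, 1-aligned)
17..20  -- padding (3B)
20..24  a  (4B, 4-aligned)
24..48  signature  (24B, 8-aligned)
48..52  mtime  (4B, 4-aligned)
52..56  -- padding (4B)
56..64  inode  (8B, 8-aligned)

4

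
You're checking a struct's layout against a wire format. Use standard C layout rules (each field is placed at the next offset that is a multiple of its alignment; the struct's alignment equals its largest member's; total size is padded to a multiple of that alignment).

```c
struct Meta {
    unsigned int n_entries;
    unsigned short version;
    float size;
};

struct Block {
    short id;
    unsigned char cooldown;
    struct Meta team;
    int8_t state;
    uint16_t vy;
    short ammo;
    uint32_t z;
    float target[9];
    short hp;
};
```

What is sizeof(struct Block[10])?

680

Meta: 0..4  n_entries  (4B, 4-aligned); 4..6  version  (2B, 2-aligned); 6..8  -- padding (2B); 8..12  size  (4B, 4-aligned); sizeof = 12, alignof = 4
0..2  id  (2B, 2-aligned)
2..3  cooldown  (1B, 1-aligned)
3..4  -- padding (1B)
4..16  team  (12B, 4-aligned)
16..17  state  (1B, 1-aligned)
17..18  -- padding (1B)
18..20  vy  (2B, 2-aligned)
20..22  ammo  (2B, 2-aligned)
22..24  -- padding (2B)
24..28  z  (4B, 4-aligned)
28..64  target  (36B, 4-aligned)
64..66  hp  (2B, 2-aligned)
66..68  -- tail padding (2B)
sizeof = 68, alignof = 4
array of 10: 10 × 68 = 680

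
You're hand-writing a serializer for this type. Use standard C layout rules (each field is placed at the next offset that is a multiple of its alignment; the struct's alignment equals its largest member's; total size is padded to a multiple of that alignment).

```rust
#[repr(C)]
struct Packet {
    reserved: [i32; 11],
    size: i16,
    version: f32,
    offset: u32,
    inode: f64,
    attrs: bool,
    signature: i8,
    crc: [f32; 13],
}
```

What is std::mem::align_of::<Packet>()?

8

member alignments: reserved=4, size=2, version=4, offset=4, inode=8, attrs=1, signature=1, crc=4
max = 8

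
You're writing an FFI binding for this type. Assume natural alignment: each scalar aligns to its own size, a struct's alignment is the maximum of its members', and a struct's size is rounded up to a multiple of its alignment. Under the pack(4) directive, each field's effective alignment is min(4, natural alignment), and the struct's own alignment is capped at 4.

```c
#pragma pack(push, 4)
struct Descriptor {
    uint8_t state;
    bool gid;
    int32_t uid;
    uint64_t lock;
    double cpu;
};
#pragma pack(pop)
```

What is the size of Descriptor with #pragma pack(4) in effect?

24

state at 0 (size 1, align 1) → ends 1
gid at 1 (size 1, align 1) → ends 2
pad 2 to align 4 for uid
uid at 4 (size 4, align 4) → ends 8
lock at 8 (size 8, align 4) → ends 16
cpu at 16 (size 8, align 4) → ends 24
total 24 bytes, alignment 4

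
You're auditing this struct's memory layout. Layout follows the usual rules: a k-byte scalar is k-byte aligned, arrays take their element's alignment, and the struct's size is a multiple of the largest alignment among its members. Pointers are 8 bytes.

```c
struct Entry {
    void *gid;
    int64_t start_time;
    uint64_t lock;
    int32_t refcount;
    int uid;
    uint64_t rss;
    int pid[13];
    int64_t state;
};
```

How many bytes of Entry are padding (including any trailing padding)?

@0: gid [8B, align 8] → 8
@8: start_time [8B, align 8] → 16
@16: lock [8B, align 8] → 24
@24: refcount [4B, align 4] → 28
@28: uid [4B, align 4] → 32
@32: rss [8B, align 8] → 40
@40: pid [52B, align 4] → 92
+4 pad (align 8)
@96: state [8B, align 8] → 104
size 104, align 8
data bytes 100, size 104 → padding 4

4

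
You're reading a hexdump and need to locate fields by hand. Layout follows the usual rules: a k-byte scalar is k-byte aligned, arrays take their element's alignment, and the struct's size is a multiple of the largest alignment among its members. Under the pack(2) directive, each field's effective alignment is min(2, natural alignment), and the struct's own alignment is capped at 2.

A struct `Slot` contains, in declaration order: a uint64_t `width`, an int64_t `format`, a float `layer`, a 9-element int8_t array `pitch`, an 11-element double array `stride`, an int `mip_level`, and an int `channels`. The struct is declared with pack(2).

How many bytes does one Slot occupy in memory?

126 bytes

width at 0 (size 8, align 2) → ends 8
format at 8 (size 8, align 2) → ends 16
layer at 16 (size 4, align 2) → ends 20
pitch at 20 (size 9, align 1) → ends 29
pad 1 to align 2 for stride
stride at 30 (size 88, align 2) → ends 118
mip_level at 118 (size 4, align 2) → ends 122
channels at 122 (size 4, align 2) → ends 126
total 126 bytes, alignment 2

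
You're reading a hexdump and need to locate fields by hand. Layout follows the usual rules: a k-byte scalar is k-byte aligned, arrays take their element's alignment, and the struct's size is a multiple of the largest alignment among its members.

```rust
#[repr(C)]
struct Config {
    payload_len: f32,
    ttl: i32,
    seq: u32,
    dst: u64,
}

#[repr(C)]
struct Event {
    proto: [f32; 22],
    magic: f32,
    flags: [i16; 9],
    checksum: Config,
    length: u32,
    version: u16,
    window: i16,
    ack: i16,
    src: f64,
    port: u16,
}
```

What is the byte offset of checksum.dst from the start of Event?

Config: payload_len at 0 (size 4, align 4) → ends 4; ttl at 4 (size 4, align 4) → ends 8; seq at 8 (size 4, align 4) → ends 12; pad 4 to align 8 for dst; dst at 16 (size 8, align 8) → ends 24; total 24 bytes, alignment 8
proto at 0 (size 88, align 4) → ends 88
magic at 88 (size 4, align 4) → ends 92
flags at 92 (size 18, align 2) → ends 110
pad 2 to align 8 for checksum
checksum at 112 (size 24, align 8) → ends 136
within Config: dst at 16
112 + 16 = 128

128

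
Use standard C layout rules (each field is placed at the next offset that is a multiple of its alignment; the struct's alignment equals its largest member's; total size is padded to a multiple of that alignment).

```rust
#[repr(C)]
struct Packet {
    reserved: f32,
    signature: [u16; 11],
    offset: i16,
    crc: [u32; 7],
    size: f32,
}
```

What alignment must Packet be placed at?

member alignments: reserved=4, signature=2, offset=2, crc=4, size=4
max = 4

4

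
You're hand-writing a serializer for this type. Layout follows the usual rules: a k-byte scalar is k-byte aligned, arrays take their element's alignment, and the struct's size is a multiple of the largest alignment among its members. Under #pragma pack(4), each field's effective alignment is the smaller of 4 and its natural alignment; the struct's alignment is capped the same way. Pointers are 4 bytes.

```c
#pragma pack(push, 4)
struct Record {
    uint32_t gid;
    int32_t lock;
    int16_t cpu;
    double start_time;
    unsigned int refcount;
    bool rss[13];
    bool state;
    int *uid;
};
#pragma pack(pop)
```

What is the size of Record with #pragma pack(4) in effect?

44

gid at 0 (size 4, align 4) → ends 4
lock at 4 (size 4, align 4) → ends 8
cpu at 8 (size 2, align 2) → ends 10
pad 2 to align 4 for start_time
start_time at 12 (size 8, align 4) → ends 20
refcount at 20 (size 4, align 4) → ends 24
rss at 24 (size 13, align 1) → ends 37
state at 37 (size 1, align 1) → ends 38
pad 2 to align 4 for uid
uid at 40 (size 4, align 4) → ends 44
total 44 bytes, alignment 4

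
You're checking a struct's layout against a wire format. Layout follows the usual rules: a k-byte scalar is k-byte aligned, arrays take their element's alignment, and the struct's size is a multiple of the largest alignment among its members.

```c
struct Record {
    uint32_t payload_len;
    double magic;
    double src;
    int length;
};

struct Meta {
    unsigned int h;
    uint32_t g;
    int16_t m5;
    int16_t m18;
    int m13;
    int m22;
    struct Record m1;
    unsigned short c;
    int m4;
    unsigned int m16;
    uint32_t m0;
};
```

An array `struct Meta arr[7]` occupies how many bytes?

Record: 0..4  payload_len  (4B, 4-aligned); 4..8  -- padding (4B); 8..16  magic  (8B, 8-aligned); 16..24  src  (8B, 8-aligned); 24..28  length  (4B, 4-aligned); 28..32  -- tail padding (4B); sizeof = 32, alignof = 8
0..4  h  (4B, 4-aligned)
4..8  g  (4B, 4-aligned)
8..10  m5  (2B, 2-aligned)
10..12  m18  (2B, 2-aligned)
12..16  m13  (4B, 4-aligned)
16..20  m22  (4B, 4-aligned)
20..24  -- padding (4B)
24..56  m1  (32B, 8-aligned)
56..58  c  (2B, 2-aligned)
58..60  -- padding (2B)
60..64  m4  (4B, 4-aligned)
64..68  m16  (4B, 4-aligned)
68..72  m0  (4B, 4-aligned)
sizeof = 72, alignof = 8
array of 7: 7 × 72 = 504

504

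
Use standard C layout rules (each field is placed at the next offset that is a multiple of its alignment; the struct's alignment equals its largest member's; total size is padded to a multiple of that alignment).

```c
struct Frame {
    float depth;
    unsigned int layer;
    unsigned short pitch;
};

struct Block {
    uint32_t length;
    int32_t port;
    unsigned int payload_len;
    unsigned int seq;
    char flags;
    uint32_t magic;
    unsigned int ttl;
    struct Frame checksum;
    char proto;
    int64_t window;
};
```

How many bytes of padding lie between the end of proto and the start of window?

Frame: depth at 0 (size 4, align 4) → ends 4; layer at 4 (size 4, align 4) → ends 8; pitch at 8 (size 2, align 2) → ends 10; tail pad 2 to reach multiple of 4; total 12 bytes, alignment 4
length at 0 (size 4, align 4) → ends 4
port at 4 (size 4, align 4) → ends 8
payload_len at 8 (size 4, align 4) → ends 12
seq at 12 (size 4, align 4) → ends 16
flags at 16 (size 1, align 1) → ends 17
pad 3 to align 4 for magic
magic at 20 (size 4, align 4) → ends 24
ttl at 24 (size 4, align 4) → ends 28
checksum at 28 (size 12, align 4) → ends 40
proto at 40 (size 1, align 1) → ends 41
pad 7 to align 8 for window
window at 48 (size 8, align 8) → ends 56

7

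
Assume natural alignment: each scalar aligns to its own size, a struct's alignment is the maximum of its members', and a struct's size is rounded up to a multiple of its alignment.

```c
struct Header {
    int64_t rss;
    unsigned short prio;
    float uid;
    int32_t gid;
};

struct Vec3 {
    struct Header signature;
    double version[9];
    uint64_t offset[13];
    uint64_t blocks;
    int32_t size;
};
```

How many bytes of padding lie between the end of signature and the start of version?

Header: 0..8  rss  (8B, 8-aligned); 8..10  prio  (2B, 2-aligned); 10..12  -- padding (2B); 12..16  uid  (4B, 4-aligned); 16..20  gid  (4B, 4-aligned); 20..24  -- tail padding (4B); sizeof = 24, alignof = 8
0..24  signature  (24B, 8-aligned)
24..96  version  (72B, 8-aligned)

0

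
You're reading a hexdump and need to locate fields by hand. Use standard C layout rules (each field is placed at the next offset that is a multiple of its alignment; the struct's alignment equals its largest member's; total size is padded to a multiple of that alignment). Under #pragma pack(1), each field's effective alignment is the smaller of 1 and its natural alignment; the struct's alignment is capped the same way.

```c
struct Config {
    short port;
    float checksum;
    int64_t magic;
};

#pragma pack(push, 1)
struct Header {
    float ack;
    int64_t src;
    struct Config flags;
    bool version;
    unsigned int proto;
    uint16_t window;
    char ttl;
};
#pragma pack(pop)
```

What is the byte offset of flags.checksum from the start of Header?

Config: @0: port [2B, align 2] → 2; +2 pad (align 4); @4: checksum [4B, align 4] → 8; @8: magic [8B, align 8] → 16; size 16, align 8
@0: ack [4B, align 1] → 4
@4: src [8B, align 1] → 12
@12: flags [16B, align 1] → 28
within Config: checksum at 4
12 + 4 = 16

16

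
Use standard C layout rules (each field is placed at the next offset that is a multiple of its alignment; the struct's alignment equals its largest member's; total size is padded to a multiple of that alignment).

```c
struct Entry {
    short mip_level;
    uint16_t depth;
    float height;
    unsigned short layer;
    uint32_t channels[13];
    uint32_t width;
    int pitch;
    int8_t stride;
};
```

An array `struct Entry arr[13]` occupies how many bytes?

@0: mip_level [2B, align 2] → 2
@2: depth [2B, align 2] → 4
@4: height [4B, align 4] → 8
@8: layer [2B, align 2] → 10
+2 pad (align 4)
@12: channels [52B, align 4] → 64
@64: width [4B, align 4] → 68
@68: pitch [4B, align 4] → 72
@72: stride [1B, align 1] → 73
+3 tail pad (align 4)
size 76, align 4
array of 13: 13 × 76 = 988

988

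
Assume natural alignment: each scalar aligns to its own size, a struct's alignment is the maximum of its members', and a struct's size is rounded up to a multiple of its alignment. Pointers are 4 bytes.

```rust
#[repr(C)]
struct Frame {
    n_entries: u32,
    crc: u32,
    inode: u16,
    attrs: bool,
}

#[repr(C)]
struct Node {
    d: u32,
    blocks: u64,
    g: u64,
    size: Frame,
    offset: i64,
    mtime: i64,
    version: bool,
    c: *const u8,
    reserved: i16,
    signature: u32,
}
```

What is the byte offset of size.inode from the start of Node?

32

Frame: n_entries at 0 (size 4, align 4) → ends 4; crc at 4 (size 4, align 4) → ends 8; inode at 8 (size 2, align 2) → ends 10; attrs at 10 (size 1, align 1) → ends 11; tail pad 1 to reach multiple of 4; total 12 bytes, alignment 4
d at 0 (size 4, align 4) → ends 4
pad 4 to align 8 for blocks
blocks at 8 (size 8, align 8) → ends 16
g at 16 (size 8, align 8) → ends 24
size at 24 (size 12, align 4) → ends 36
within Frame: inode at 8
24 + 8 = 32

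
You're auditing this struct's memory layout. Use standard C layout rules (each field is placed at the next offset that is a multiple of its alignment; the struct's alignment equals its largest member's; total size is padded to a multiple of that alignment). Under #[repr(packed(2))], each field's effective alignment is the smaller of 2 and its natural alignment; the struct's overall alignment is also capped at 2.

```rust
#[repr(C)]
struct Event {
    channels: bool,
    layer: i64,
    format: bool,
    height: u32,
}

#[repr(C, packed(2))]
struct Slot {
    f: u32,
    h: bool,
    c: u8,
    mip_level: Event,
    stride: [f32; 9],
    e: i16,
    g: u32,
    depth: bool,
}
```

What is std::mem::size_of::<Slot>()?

74 bytes

Event: 0..1  channels  (1B, 1-aligned); 1..8  -- padding (7B); 8..16  layer  (8B, 8-aligned); 16..17  format  (1B, 1-aligned); 17..20  -- padding (3B); 20..24  height  (4B, 4-aligned); sizeof = 24, alignof = 8
0..4  f  (4B, 2-aligned)
4..5  h  (1B, 1-aligned)
5..6  c  (1B, 1-aligned)
6..30  mip_level  (24B, 2-aligned)
30..66  stride  (36B, 2-aligned)
66..68  e  (2B, 2-aligned)
68..72  g  (4B, 2-aligned)
72..73  depth  (1B, 1-aligned)
73..74  -- tail padding (1B)
sizeof = 74, alignof = 2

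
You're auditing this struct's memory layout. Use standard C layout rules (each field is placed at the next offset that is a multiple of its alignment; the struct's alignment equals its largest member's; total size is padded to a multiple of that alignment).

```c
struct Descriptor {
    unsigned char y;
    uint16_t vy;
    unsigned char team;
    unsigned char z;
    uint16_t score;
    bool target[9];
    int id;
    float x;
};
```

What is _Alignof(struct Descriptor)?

member alignments: y=1, vy=2, team=1, z=1, score=2, target=1, id=4, x=4
max = 4

4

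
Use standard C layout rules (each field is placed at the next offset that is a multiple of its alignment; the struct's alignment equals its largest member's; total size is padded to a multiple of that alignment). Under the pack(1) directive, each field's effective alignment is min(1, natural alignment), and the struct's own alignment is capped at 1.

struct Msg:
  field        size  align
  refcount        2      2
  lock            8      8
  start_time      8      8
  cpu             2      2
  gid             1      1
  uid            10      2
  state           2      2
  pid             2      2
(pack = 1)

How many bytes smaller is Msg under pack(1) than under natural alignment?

13

natural layout:
  @0: refcount [2B, align 2] → 2
  +6 pad (align 8)
  @8: lock [8B, align 8] → 16
  @16: start_time [8B, align 8] → 24
  @24: cpu [2B, align 2] → 26
  @26: gid [1B, align 1] → 27
  +1 pad (align 2)
  @28: uid [10B, align 2] → 38
  @38: state [2B, align 2] → 40
  @40: pid [2B, align 2] → 42
  +6 tail pad (align 8)
  size 48, align 8
packed(1) layout:
  @0: refcount [2B, align 1] → 2
  @2: lock [8B, align 1] → 10
  @10: start_time [8B, align 1] → 18
  @18: cpu [2B, align 1] → 20
  @20: gid [1B, align 1] → 21
  @21: uid [10B, align 1] → 31
  @31: state [2B, align 1] → 33
  @33: pid [2B, align 1] → 35
  size 35, align 1
48 − 35 = 13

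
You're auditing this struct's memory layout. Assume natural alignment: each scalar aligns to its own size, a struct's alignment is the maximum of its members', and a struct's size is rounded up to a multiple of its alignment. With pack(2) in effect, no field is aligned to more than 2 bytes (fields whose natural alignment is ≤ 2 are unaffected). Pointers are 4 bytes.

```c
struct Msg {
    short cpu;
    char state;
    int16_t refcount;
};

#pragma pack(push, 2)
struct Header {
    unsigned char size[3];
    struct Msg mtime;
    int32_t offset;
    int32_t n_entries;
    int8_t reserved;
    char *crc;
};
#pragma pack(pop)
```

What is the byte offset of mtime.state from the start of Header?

6

Msg: @0: cpu [2B, align 2] → 2; @2: state [1B, align 1] → 3; +1 pad (align 2); @4: refcount [2B, align 2] → 6; size 6, align 2
@0: size [3B, align 1] → 3
+1 pad (align 2)
@4: mtime [6B, align 2] → 10
within Msg: state at 2
4 + 2 = 6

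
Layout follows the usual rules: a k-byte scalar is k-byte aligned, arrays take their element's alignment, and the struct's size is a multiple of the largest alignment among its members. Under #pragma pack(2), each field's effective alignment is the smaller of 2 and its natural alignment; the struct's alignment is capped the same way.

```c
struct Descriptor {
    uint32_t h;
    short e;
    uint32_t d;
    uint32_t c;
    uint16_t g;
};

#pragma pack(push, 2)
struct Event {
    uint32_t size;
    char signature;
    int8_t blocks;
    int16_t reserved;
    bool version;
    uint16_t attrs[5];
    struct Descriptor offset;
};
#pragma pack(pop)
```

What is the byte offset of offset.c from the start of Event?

32

Descriptor: @0: h [4B, align 4] → 4; @4: e [2B, align 2] → 6; +2 pad (align 4); @8: d [4B, align 4] → 12; @12: c [4B, align 4] → 16; @16: g [2B, align 2] → 18; +2 tail pad (align 4); size 20, align 4
@0: size [4B, align 2] → 4
@4: signature [1B, align 1] → 5
@5: blocks [1B, align 1] → 6
@6: reserved [2B, align 2] → 8
@8: version [1B, align 1] → 9
+1 pad (align 2)
@10: attrs [10B, align 2] → 20
@20: offset [20B, align 2] → 40
within Descriptor: c at 12
20 + 12 = 32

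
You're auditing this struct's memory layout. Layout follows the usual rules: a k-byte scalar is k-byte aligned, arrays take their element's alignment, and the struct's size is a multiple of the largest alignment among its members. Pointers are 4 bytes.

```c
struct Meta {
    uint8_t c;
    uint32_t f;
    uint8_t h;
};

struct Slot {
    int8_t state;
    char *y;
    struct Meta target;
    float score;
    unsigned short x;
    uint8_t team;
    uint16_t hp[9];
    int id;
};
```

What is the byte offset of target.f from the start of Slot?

12

Meta: 0..1  c  (1B, 1-aligned); 1..4  -- padding (3B); 4..8  f  (4B, 4-aligned); 8..9  h  (1B, 1-aligned); 9..12  -- tail padding (3B); sizeof = 12, alignof = 4
0..1  state  (1B, 1-aligned)
1..4  -- padding (3B)
4..8  y  (4B, 4-aligned)
8..20  target  (12B, 4-aligned)
within Meta: f at 4
8 + 4 = 12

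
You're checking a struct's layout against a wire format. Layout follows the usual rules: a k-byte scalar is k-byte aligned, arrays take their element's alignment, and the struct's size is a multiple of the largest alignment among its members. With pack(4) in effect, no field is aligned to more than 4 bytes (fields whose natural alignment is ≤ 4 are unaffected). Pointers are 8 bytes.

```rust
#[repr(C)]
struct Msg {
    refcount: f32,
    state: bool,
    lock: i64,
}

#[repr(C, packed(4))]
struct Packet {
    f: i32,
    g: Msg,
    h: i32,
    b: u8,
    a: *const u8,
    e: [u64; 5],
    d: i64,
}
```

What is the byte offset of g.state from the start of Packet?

8

Msg: @0: refcount [4B, align 4] → 4; @4: state [1B, align 1] → 5; +3 pad (align 8); @8: lock [8B, align 8] → 16; size 16, align 8
@0: f [4B, align 4] → 4
@4: g [16B, align 4] → 20
within Msg: state at 4
4 + 4 = 8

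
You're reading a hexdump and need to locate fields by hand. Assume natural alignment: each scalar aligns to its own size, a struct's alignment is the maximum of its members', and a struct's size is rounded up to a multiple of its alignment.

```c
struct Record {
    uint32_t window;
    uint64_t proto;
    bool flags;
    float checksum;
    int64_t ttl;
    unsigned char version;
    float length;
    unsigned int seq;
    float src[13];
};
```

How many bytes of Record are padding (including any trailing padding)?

window at 0 (size 4, align 4) → ends 4
pad 4 to align 8 for proto
proto at 8 (size 8, align 8) → ends 16
flags at 16 (size 1, align 1) → ends 17
pad 3 to align 4 for checksum
checksum at 20 (size 4, align 4) → ends 24
ttl at 24 (size 8, align 8) → ends 32
version at 32 (size 1, align 1) → ends 33
pad 3 to align 4 for length
length at 36 (size 4, align 4) → ends 40
seq at 40 (size 4, align 4) → ends 44
src at 44 (size 52, align 4) → ends 96
total 96 bytes, alignment 8
data bytes 86, size 96 → padding 10

10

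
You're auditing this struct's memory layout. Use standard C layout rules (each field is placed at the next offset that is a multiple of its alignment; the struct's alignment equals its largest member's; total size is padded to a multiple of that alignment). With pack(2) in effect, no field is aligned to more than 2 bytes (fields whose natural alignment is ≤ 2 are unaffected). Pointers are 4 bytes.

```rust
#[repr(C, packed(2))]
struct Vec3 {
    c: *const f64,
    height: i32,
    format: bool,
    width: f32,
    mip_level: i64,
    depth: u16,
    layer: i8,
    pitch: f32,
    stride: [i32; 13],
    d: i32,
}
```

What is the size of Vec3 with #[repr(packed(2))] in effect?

c at 0 (size 4, align 2) → ends 4
height at 4 (size 4, align 2) → ends 8
format at 8 (size 1, align 1) → ends 9
pad 1 to align 2 for width
width at 10 (size 4, align 2) → ends 14
mip_level at 14 (size 8, align 2) → ends 22
depth at 22 (size 2, align 2) → ends 24
layer at 24 (size 1, align 1) → ends 25
pad 1 to align 2 for pitch
pitch at 26 (size 4, align 2) → ends 30
stride at 30 (size 52, align 2) → ends 82
d at 82 (size 4, align 2) → ends 86
total 86 bytes, alignment 2

86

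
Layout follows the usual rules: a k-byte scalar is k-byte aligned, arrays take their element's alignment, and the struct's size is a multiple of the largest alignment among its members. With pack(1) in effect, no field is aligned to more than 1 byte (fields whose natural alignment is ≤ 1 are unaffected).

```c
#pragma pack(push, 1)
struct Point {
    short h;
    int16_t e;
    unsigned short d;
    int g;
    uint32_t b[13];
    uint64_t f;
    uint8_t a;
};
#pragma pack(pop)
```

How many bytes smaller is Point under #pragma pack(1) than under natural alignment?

natural layout:
  h at 0 (size 2, align 2) → ends 2
  e at 2 (size 2, align 2) → ends 4
  d at 4 (size 2, align 2) → ends 6
  pad 2 to align 4 for g
  g at 8 (size 4, align 4) → ends 12
  b at 12 (size 52, align 4) → ends 64
  f at 64 (size 8, align 8) → ends 72
  a at 72 (size 1, align 1) → ends 73
  tail pad 7 to reach multiple of 8
  total 80 bytes, alignment 8
packed(1) layout:
  h at 0 (size 2, align 1) → ends 2
  e at 2 (size 2, align 1) → ends 4
  d at 4 (size 2, align 1) → ends 6
  g at 6 (size 4, align 1) → ends 10
  b at 10 (size 52, align 1) → ends 62
  f at 62 (size 8, align 1) → ends 70
  a at 70 (size 1, align 1) → ends 71
  total 71 bytes, alignment 1
80 − 71 = 9

9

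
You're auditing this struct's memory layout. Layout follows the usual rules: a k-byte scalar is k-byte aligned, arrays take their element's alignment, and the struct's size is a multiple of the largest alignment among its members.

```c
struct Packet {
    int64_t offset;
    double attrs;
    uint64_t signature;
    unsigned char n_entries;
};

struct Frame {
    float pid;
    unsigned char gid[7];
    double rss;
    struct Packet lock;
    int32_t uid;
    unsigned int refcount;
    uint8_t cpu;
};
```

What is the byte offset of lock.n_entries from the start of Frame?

48

Packet: @0: offset [8B, align 8] → 8; @8: attrs [8B, align 8] → 16; @16: signature [8B, align 8] → 24; @24: n_entries [1B, align 1] → 25; +7 tail pad (align 8); size 32, align 8
@0: pid [4B, align 4] → 4
@4: gid [7B, align 1] → 11
+5 pad (align 8)
@16: rss [8B, align 8] → 24
@24: lock [32B, align 8] → 56
within Packet: n_entries at 24
24 + 24 = 48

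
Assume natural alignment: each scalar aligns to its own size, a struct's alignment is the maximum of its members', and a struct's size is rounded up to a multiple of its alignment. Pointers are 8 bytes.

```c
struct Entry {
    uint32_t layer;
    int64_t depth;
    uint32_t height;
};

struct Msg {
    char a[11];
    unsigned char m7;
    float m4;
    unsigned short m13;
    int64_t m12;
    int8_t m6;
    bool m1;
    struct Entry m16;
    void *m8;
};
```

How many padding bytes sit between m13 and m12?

Entry: layer at 0 (size 4, align 4) → ends 4; pad 4 to align 8 for depth; depth at 8 (size 8, align 8) → ends 16; height at 16 (size 4, align 4) → ends 20; tail pad 4 to reach multiple of 8; total 24 bytes, alignment 8
a at 0 (size 11, align 1) → ends 11
m7 at 11 (size 1, align 1) → ends 12
m4 at 12 (size 4, align 4) → ends 16
m13 at 16 (size 2, align 2) → ends 18
pad 6 to align 8 for m12
m12 at 24 (size 8, align 8) → ends 32

6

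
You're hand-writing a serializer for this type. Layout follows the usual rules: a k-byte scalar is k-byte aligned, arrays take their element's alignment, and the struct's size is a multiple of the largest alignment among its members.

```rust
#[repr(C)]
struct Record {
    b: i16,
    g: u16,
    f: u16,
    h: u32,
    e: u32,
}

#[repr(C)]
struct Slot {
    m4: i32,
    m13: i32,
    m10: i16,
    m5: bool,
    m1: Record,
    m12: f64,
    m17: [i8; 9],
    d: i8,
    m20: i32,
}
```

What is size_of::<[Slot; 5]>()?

280

Record: b at 0 (size 2, align 2) → ends 2; g at 2 (size 2, align 2) → ends 4; f at 4 (size 2, align 2) → ends 6; pad 2 to align 4 for h; h at 8 (size 4, align 4) → ends 12; e at 12 (size 4, align 4) → ends 16; total 16 bytes, alignment 4
m4 at 0 (size 4, align 4) → ends 4
m13 at 4 (size 4, align 4) → ends 8
m10 at 8 (size 2, align 2) → ends 10
m5 at 10 (size 1, align 1) → ends 11
pad 1 to align 4 for m1
m1 at 12 (size 16, align 4) → ends 28
pad 4 to align 8 for m12
m12 at 32 (size 8, align 8) → ends 40
m17 at 40 (size 9, align 1) → ends 49
d at 49 (size 1, align 1) → ends 50
pad 2 to align 4 for m20
m20 at 52 (size 4, align 4) → ends 56
total 56 bytes, alignment 8
array of 5: 5 × 56 = 280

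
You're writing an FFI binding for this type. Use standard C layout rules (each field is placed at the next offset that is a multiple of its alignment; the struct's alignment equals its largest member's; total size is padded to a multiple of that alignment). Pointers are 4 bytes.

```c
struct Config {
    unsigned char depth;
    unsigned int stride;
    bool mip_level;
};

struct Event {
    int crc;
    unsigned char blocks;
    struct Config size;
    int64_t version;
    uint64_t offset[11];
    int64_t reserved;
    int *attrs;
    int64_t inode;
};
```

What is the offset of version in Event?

24

Config: 0..1  depth  (1B, 1-aligned); 1..4  -- padding (3B); 4..8  stride  (4B, 4-aligned); 8..9  mip_level  (1B, 1-aligned); 9..12  -- tail padding (3B); sizeof = 12, alignof = 4
0..4  crc  (4B, 4-aligned)
4..5  blocks  (1B, 1-aligned)
5..8  -- padding (3B)
8..20  size  (12B, 4-aligned)
20..24  -- padding (4B)
24..32  version  (8B, 8-aligned)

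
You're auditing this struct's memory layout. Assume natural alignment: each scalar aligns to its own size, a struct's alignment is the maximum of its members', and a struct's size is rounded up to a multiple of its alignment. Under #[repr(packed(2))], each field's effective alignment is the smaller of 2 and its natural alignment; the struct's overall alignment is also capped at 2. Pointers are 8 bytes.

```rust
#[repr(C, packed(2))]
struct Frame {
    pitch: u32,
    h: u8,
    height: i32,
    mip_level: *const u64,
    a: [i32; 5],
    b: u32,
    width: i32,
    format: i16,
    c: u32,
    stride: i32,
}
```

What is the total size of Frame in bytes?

56 bytes

0..4  pitch  (4B, 2-aligned)
4..5  h  (1B, 1-aligned)
5..6  -- padding (1B)
6..10  height  (4B, 2-aligned)
10..18  mip_level  (8B, 2-aligned)
18..38  a  (20B, 2-aligned)
38..42  b  (4B, 2-aligned)
42..46  width  (4B, 2-aligned)
46..48  format  (2B, 2-aligned)
48..52  c  (4B, 2-aligned)
52..56  stride  (4B, 2-aligned)
sizeof = 56, alignof = 2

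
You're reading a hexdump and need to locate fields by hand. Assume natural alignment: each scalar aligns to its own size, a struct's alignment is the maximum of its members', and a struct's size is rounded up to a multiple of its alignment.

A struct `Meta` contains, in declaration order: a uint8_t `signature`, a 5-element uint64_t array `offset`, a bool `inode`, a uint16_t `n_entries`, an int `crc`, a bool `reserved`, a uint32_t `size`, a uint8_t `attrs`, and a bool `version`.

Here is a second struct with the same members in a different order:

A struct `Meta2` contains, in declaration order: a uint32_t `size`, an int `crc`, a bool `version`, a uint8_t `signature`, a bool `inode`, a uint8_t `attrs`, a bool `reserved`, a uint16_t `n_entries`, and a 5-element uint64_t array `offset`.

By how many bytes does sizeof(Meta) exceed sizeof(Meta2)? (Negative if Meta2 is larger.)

@0: signature [1B, align 1] → 1
+7 pad (align 8)
@8: offset [40B, align 8] → 48
@48: inode [1B, align 1] → 49
+1 pad (align 2)
@50: n_entries [2B, align 2] → 52
@52: crc [4B, align 4] → 56
@56: reserved [1B, align 1] → 57
+3 pad (align 4)
@60: size [4B, align 4] → 64
@64: attrs [1B, align 1] → 65
@65: version [1B, align 1] → 66
+6 tail pad (align 8)
size 72, align 8
— Meta2 —
@0: size [4B, align 4] → 4
@4: crc [4B, align 4] → 8
@8: version [1B, align 1] → 9
@9: signature [1B, align 1] → 10
@10: inode [1B, align 1] → 11
@11: attrs [1B, align 1] → 12
@12: reserved [1B, align 1] → 13
+1 pad (align 2)
@14: n_entries [2B, align 2] → 16
@16: offset [40B, align 8] → 56
size 56, align 8
72 − 56 = 16

16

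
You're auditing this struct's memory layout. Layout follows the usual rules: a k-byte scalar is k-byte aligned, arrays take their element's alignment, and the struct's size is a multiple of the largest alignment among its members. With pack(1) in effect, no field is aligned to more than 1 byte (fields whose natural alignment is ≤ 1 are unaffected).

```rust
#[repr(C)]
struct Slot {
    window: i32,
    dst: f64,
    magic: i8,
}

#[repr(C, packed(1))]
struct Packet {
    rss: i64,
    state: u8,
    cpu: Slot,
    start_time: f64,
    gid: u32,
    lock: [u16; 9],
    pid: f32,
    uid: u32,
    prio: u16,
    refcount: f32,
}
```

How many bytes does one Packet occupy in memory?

Slot: @0: window [4B, align 4] → 4; +4 pad (align 8); @8: dst [8B, align 8] → 16; @16: magic [1B, align 1] → 17; +7 tail pad (align 8); size 24, align 8
@0: rss [8B, align 1] → 8
@8: state [1B, align 1] → 9
@9: cpu [24B, align 1] → 33
@33: start_time [8B, align 1] → 41
@41: gid [4B, align 1] → 45
@45: lock [18B, align 1] → 63
@63: pid [4B, align 1] → 67
@67: uid [4B, align 1] → 71
@71: prio [2B, align 1] → 73
@73: refcount [4B, align 1] → 77
size 77, align 1

77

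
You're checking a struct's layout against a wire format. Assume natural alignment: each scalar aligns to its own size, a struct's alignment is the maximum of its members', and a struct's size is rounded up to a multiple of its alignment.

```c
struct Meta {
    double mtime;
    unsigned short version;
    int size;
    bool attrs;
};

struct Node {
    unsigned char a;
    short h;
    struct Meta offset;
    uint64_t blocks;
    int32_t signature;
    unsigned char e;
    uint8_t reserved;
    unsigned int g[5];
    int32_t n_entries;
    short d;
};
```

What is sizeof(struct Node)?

80 bytes

Meta: 0..8  mtime  (8B, 8-aligned); 8..10  version  (2B, 2-aligned); 10..12  -- padding (2B); 12..16  size  (4B, 4-aligned); 16..17  attrs  (1B, 1-aligned); 17..24  -- tail padding (7B); sizeof = 24, alignof = 8
0..1  a  (1B, 1-aligned)
1..2  -- padding (1B)
2..4  h  (2B, 2-aligned)
4..8  -- padding (4B)
8..32  offset  (24B, 8-aligned)
32..40  blocks  (8B, 8-aligned)
40..44  signature  (4B, 4-aligned)
44..45  e  (1B, 1-aligned)
45..46  reserved  (1B, 1-aligned)
46..48  -- padding (2B)
48..68  g  (20B, 4-aligned)
68..72  n_entries  (4B, 4-aligned)
72..74  d  (2B, 2-aligned)
74..80  -- tail padding (6B)
sizeof = 80, alignof = 8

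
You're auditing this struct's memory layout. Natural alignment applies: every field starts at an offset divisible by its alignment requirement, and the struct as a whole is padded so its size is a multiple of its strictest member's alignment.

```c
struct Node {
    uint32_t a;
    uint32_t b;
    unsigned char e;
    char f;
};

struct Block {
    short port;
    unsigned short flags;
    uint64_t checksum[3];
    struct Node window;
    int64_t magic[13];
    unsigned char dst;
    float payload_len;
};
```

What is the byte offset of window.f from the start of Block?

Node: @0: a [4B, align 4] → 4; @4: b [4B, align 4] → 8; @8: e [1B, align 1] → 9; @9: f [1B, align 1] → 10; +2 tail pad (align 4); size 12, align 4
@0: port [2B, align 2] → 2
@2: flags [2B, align 2] → 4
+4 pad (align 8)
@8: checksum [24B, align 8] → 32
@32: window [12B, align 4] → 44
within Node: f at 9
32 + 9 = 41

41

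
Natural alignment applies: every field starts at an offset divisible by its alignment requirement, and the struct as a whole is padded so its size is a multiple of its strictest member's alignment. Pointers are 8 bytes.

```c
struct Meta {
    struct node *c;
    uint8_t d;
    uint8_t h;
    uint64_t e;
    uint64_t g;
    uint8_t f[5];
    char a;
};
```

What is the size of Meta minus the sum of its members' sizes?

c at 0 (size 8, align 8) → ends 8
d at 8 (size 1, align 1) → ends 9
h at 9 (size 1, align 1) → ends 10
pad 6 to align 8 for e
e at 16 (size 8, align 8) → ends 24
g at 24 (size 8, align 8) → ends 32
f at 32 (size 5, align 1) → ends 37
a at 37 (size 1, align 1) → ends 38
tail pad 2 to reach multiple of 8
total 40 bytes, alignment 8
data bytes 32, size 40 → padding 8

8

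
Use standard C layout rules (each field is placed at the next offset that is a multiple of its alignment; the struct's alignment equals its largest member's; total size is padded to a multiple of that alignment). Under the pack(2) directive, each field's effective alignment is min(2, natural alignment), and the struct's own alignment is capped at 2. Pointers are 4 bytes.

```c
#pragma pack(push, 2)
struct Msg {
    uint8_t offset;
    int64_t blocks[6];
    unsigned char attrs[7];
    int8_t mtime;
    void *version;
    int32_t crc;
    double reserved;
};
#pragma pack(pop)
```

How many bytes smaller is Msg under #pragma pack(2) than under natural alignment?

natural layout:
  @0: offset [1B, align 1] → 1
  +7 pad (align 8)
  @8: blocks [48B, align 8] → 56
  @56: attrs [7B, align 1] → 63
  @63: mtime [1B, align 1] → 64
  @64: version [4B, align 4] → 68
  @68: crc [4B, align 4] → 72
  @72: reserved [8B, align 8] → 80
  size 80, align 8
packed(2) layout:
  @0: offset [1B, align 1] → 1
  +1 pad (align 2)
  @2: blocks [48B, align 2] → 50
  @50: attrs [7B, align 1] → 57
  @57: mtime [1B, align 1] → 58
  @58: version [4B, align 2] → 62
  @62: crc [4B, align 2] → 66
  @66: reserved [8B, align 2] → 74
  size 74, align 2
80 − 74 = 6

6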